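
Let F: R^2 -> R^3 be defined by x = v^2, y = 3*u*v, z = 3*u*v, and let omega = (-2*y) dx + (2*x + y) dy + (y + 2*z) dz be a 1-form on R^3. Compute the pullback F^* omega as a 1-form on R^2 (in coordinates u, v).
F^* omega = (6*v^2*(6*u + v)) du + (6*u*v*(6*u - v)) dv

Using F^*(f dg) = (f ∘ F) d(g ∘ F), substitute each coordinate x_i by F_i(u, v) in f_i, and replace dx_i by d F_i = (∂F_i/∂u) du + (∂F_i/∂v) dv.
  For the x component: f_1(F) = -6*u*v; d F_1 = (0) du + (2*v) dv
  For the y component: f_2(F) = v*(3*u + 2*v); d F_2 = (3*v) du + (3*u) dv
  For the z component: f_3(F) = 9*u*v; d F_3 = (3*v) du + (3*u) dv
Combining and collecting du, dv coefficients:
  coeff of du: 6*v^2*(6*u + v)
  coeff of dv: 6*u*v*(6*u - v)
F^* omega = (6*v^2*(6*u + v)) du + (6*u*v*(6*u - v)) dv.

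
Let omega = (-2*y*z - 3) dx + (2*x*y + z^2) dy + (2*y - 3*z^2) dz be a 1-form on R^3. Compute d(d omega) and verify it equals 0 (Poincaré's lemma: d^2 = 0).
d(d omega) = 0

Step 1: d omega = sum_{i<j} (∂f_j/∂x_i - ∂f_i/∂x_j) dx_i ∧ dx_j:
  coeff of dx ∧ dy: 2*y + 2*z
  coeff of dx ∧ dz: 2*y
  coeff of dy ∧ dz: 2 - 2*z
Step 2: Apply d again to each 2-form coefficient. The only possible 3-form in R^3 is dx ∧ dy ∧ dz, with coefficient
  ∂(coeff of dy∧dz)/∂x - ∂(coeff of dx∧dz)/∂y + ∂(coeff of dx∧dy)/∂z
  = ∂/∂x (2 - 2*z) - ∂/∂y (2*y) + ∂/∂z (2*y + 2*z).
Each of these terms simplifies to sums of mixed partials that cancel in pairs. The result is 0 (by equality of mixed partials for smooth functions — Schwarz / Clairaut).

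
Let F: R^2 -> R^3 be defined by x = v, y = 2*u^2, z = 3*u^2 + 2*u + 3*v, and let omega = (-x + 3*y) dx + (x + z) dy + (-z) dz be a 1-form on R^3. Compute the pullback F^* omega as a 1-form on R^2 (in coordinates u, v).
F^* omega = (-6*u^3 - 10*u^2 - 2*u*v - 4*u - 6*v) du + (-3*u^2 - 6*u - 10*v) dv

Using F^*(f dg) = (f ∘ F) d(g ∘ F), substitute each coordinate x_i by F_i(u, v) in f_i, and replace dx_i by d F_i = (∂F_i/∂u) du + (∂F_i/∂v) dv.
  For the x component: f_1(F) = 6*u^2 - v; d F_1 = (0) du + (1) dv
  For the y component: f_2(F) = 3*u^2 + 2*u + 4*v; d F_2 = (4*u) du + (0) dv
  For the z component: f_3(F) = -3*u^2 - 2*u - 3*v; d F_3 = (6*u + 2) du + (3) dv
Combining and collecting du, dv coefficients:
  coeff of du: -6*u^3 - 10*u^2 - 2*u*v - 4*u - 6*v
  coeff of dv: -3*u^2 - 6*u - 10*v
F^* omega = (-6*u^3 - 10*u^2 - 2*u*v - 4*u - 6*v) du + (-3*u^2 - 6*u - 10*v) dv.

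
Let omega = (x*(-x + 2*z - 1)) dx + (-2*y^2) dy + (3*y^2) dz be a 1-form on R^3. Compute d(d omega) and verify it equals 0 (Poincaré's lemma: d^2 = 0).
d(d omega) = 0

Step 1: d omega = sum_{i<j} (∂f_j/∂x_i - ∂f_i/∂x_j) dx_i ∧ dx_j:
  coeff of dx ∧ dy: 0
  coeff of dx ∧ dz: -2*x
  coeff of dy ∧ dz: 6*y
Step 2: Apply d again to each 2-form coefficient. The only possible 3-form in R^3 is dx ∧ dy ∧ dz, with coefficient
  ∂(coeff of dy∧dz)/∂x - ∂(coeff of dx∧dz)/∂y + ∂(coeff of dx∧dy)/∂z
  = ∂/∂x (6*y) - ∂/∂y (-2*x) + ∂/∂z (0).
Each of these terms simplifies to sums of mixed partials that cancel in pairs. The result is 0 (by equality of mixed partials for smooth functions — Schwarz / Clairaut).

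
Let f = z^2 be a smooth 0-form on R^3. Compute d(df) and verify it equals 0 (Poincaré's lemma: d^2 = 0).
d(df) = 0

Step 1: df = sum_i (∂f/∂x_i) dx_i = (0) dx + (0) dy + (2*z) dz.
Step 2: Apply d again. Using the 1-form formula, the coefficient of dx ∧ dy in d(df) is ∂^2 f/∂x ∂y - ∂^2 f/∂y ∂x = (0) - (0) = 0 (equality of mixed partials for smooth f).
Similarly for dx ∧ dz and dy ∧ dz — all coefficients vanish. So d(df) = 0.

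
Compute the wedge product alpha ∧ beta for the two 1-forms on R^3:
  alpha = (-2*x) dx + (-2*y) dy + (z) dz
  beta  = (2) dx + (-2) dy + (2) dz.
alpha ∧ beta = (4*x + 4*y) dx ∧ dy + (-4*x - 2*z) dx ∧ dz + (-4*y + 2*z) dy ∧ dz

Distribute the wedge, using dx_i ∧ dx_j = -dx_j ∧ dx_i and dx_i ∧ dx_i = 0. For each pair (i, j) with i < j, the coefficient of dx_i ∧ dx_j in alpha ∧ beta is (alpha_i * beta_j - alpha_j * beta_i). Collecting: alpha ∧ beta = (4*x + 4*y) dx ∧ dy + (-4*x - 2*z) dx ∧ dz + (-4*y + 2*z) dy ∧ dz.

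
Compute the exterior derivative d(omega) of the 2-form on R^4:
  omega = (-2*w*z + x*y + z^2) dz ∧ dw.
d(omega) = (y) dx ∧ dz ∧ dw + (x) dy ∧ dz ∧ dw

For a 2-form omega = sum_{i<j} g_{ij} dx_i ∧ dx_j, the exterior derivative is
  d(omega) = sum_{i<j} d(g_{ij}) ∧ dx_i ∧ dx_j = sum_{i<j, k} (∂g_{ij}/∂x_k) dx_k ∧ dx_i ∧ dx_j.
Expand each term, using dx_k ∧ dx_i ∧ dx_j = sgn(permutation) dx_{(a)} ∧ dx_{(b)} ∧ dx_{(c)} with (a < b < c) sorted:
  d(-2*w*z + x*y + z^2) includes (∂/∂x)(-2*w*z + x*y + z^2) dx = (y) dx, which multiplied by dz ∧ dw gives (y) dx ∧ dz ∧ dw
  d(-2*w*z + x*y + z^2) includes (∂/∂y)(-2*w*z + x*y + z^2) dy = (x) dy, which multiplied by dz ∧ dw gives (x) dy ∧ dz ∧ dw
Collecting like 3-forms: d(omega) = (y) dx ∧ dz ∧ dw + (x) dy ∧ dz ∧ dw.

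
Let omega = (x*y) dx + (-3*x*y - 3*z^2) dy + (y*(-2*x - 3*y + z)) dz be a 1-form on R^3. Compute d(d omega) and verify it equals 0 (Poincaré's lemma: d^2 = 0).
d(d omega) = 0

Step 1: d omega = sum_{i<j} (∂f_j/∂x_i - ∂f_i/∂x_j) dx_i ∧ dx_j:
  coeff of dx ∧ dy: -x - 3*y
  coeff of dx ∧ dz: -2*y
  coeff of dy ∧ dz: -2*x - 6*y + 7*z
Step 2: Apply d again to each 2-form coefficient. The only possible 3-form in R^3 is dx ∧ dy ∧ dz, with coefficient
  ∂(coeff of dy∧dz)/∂x - ∂(coeff of dx∧dz)/∂y + ∂(coeff of dx∧dy)/∂z
  = ∂/∂x (-2*x - 6*y + 7*z) - ∂/∂y (-2*y) + ∂/∂z (-x - 3*y).
Each of these terms simplifies to sums of mixed partials that cancel in pairs. The result is 0 (by equality of mixed partials for smooth functions — Schwarz / Clairaut).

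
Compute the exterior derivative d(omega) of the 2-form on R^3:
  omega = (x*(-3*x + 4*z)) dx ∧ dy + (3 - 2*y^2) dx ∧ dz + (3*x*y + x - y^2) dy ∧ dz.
d(omega) = (4*x + 7*y + 1) dx ∧ dy ∧ dz

For a 2-form omega = sum_{i<j} g_{ij} dx_i ∧ dx_j, the exterior derivative is
  d(omega) = sum_{i<j} d(g_{ij}) ∧ dx_i ∧ dx_j = sum_{i<j, k} (∂g_{ij}/∂x_k) dx_k ∧ dx_i ∧ dx_j.
Expand each term, using dx_k ∧ dx_i ∧ dx_j = sgn(permutation) dx_{(a)} ∧ dx_{(b)} ∧ dx_{(c)} with (a < b < c) sorted:
  d(x*(-3*x + 4*z)) includes (∂/∂z)(x*(-3*x + 4*z)) dz = (4*x) dz, which multiplied by dx ∧ dy gives (4*x) dx ∧ dy ∧ dz
  d(3 - 2*y^2) includes (∂/∂y)(3 - 2*y^2) dy = (-4*y) dy, which multiplied by dx ∧ dz gives (4*y) dx ∧ dy ∧ dz
  d(3*x*y + x - y^2) includes (∂/∂x)(3*x*y + x - y^2) dx = (3*y + 1) dx, which multiplied by dy ∧ dz gives (3*y + 1) dx ∧ dy ∧ dz
Collecting like 3-forms: d(omega) = (4*x + 7*y + 1) dx ∧ dy ∧ dz.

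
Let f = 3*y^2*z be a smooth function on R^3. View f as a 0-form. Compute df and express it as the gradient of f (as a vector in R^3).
df = (0) dx + (6*y*z) dy + (3*y^2) dz; grad f = (0, 6*y*z, 3*y^2)

For a 0-form f, d f = (∂f/∂x) dx + (∂f/∂y) dy + (∂f/∂z) dz. The components of the vector representation are exactly the entries of grad f in Cartesian coordinates:
  ∂f/∂x = 0
  ∂f/∂y = 6*y*z
  ∂f/∂z = 3*y^2.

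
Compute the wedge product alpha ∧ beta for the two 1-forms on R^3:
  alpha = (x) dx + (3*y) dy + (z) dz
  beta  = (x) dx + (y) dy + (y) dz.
alpha ∧ beta = (-2*x*y) dx ∧ dy + (x*(y - z)) dx ∧ dz + (y*(3*y - z)) dy ∧ dz

Distribute the wedge, using dx_i ∧ dx_j = -dx_j ∧ dx_i and dx_i ∧ dx_i = 0. For each pair (i, j) with i < j, the coefficient of dx_i ∧ dx_j in alpha ∧ beta is (alpha_i * beta_j - alpha_j * beta_i). Collecting: alpha ∧ beta = (-2*x*y) dx ∧ dy + (x*(y - z)) dx ∧ dz + (y*(3*y - z)) dy ∧ dz.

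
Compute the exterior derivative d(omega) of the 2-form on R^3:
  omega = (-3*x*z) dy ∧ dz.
d(omega) = (-3*z) dx ∧ dy ∧ dz

For a 2-form omega = sum_{i<j} g_{ij} dx_i ∧ dx_j, the exterior derivative is
  d(omega) = sum_{i<j} d(g_{ij}) ∧ dx_i ∧ dx_j = sum_{i<j, k} (∂g_{ij}/∂x_k) dx_k ∧ dx_i ∧ dx_j.
Expand each term, using dx_k ∧ dx_i ∧ dx_j = sgn(permutation) dx_{(a)} ∧ dx_{(b)} ∧ dx_{(c)} with (a < b < c) sorted:
  d(-3*x*z) includes (∂/∂x)(-3*x*z) dx = (-3*z) dx, which multiplied by dy ∧ dz gives (-3*z) dx ∧ dy ∧ dz
Collecting like 3-forms: d(omega) = (-3*z) dx ∧ dy ∧ dz.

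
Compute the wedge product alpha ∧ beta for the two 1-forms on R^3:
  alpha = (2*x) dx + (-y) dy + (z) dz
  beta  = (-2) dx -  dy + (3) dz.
alpha ∧ beta = (-2*x - 2*y) dx ∧ dy + (6*x + 2*z) dx ∧ dz + (-3*y + z) dy ∧ dz

Distribute the wedge, using dx_i ∧ dx_j = -dx_j ∧ dx_i and dx_i ∧ dx_i = 0. For each pair (i, j) with i < j, the coefficient of dx_i ∧ dx_j in alpha ∧ beta is (alpha_i * beta_j - alpha_j * beta_i). Collecting: alpha ∧ beta = (-2*x - 2*y) dx ∧ dy + (6*x + 2*z) dx ∧ dz + (-3*y + z) dy ∧ dz.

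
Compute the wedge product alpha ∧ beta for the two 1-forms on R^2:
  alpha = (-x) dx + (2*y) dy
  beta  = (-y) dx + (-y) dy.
alpha ∧ beta = (y*(x + 2*y)) dx ∧ dy

Distribute the wedge, using dx_i ∧ dx_j = -dx_j ∧ dx_i and dx_i ∧ dx_i = 0. For each pair (i, j) with i < j, the coefficient of dx_i ∧ dx_j in alpha ∧ beta is (alpha_i * beta_j - alpha_j * beta_i). Collecting: alpha ∧ beta = (y*(x + 2*y)) dx ∧ dy.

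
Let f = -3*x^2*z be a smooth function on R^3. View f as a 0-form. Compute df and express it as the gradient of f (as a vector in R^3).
df = (-6*x*z) dx + (0) dy + (-3*x^2) dz; grad f = (-6*x*z, 0, -3*x^2)

For a 0-form f, d f = (∂f/∂x) dx + (∂f/∂y) dy + (∂f/∂z) dz. The components of the vector representation are exactly the entries of grad f in Cartesian coordinates:
  ∂f/∂x = -6*x*z
  ∂f/∂y = 0
  ∂f/∂z = -3*x^2.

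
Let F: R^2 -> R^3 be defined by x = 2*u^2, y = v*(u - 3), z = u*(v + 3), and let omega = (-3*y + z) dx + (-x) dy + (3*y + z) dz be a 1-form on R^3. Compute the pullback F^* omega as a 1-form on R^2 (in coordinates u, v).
F^* omega = (-10*u^2*v + 12*u^2 + 4*u*v^2 + 51*u*v + 9*u - 9*v^2 - 27*v) du + (u*(-2*u^2 + 4*u*v + 9*u - 9*v)) dv

Using F^*(f dg) = (f ∘ F) d(g ∘ F), substitute each coordinate x_i by F_i(u, v) in f_i, and replace dx_i by d F_i = (∂F_i/∂u) du + (∂F_i/∂v) dv.
  For the x component: f_1(F) = -2*u*v + 3*u + 9*v; d F_1 = (4*u) du + (0) dv
  For the y component: f_2(F) = -2*u^2; d F_2 = (v) du + (u - 3) dv
  For the z component: f_3(F) = 4*u*v + 3*u - 9*v; d F_3 = (v + 3) du + (u) dv
Combining and collecting du, dv coefficients:
  coeff of du: -10*u^2*v + 12*u^2 + 4*u*v^2 + 51*u*v + 9*u - 9*v^2 - 27*v
  coeff of dv: u*(-2*u^2 + 4*u*v + 9*u - 9*v)
F^* omega = (-10*u^2*v + 12*u^2 + 4*u*v^2 + 51*u*v + 9*u - 9*v^2 - 27*v) du + (u*(-2*u^2 + 4*u*v + 9*u - 9*v)) dv.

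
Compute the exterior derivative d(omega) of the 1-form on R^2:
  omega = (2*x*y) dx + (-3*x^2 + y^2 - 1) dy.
d(omega) = (-8*x) dx ∧ dy

For a 1-form omega = sum_i f_i dx_i, the exterior derivative is
  d(omega) = sum_{i < j} (∂f_j/∂x_i - ∂f_i/∂x_j) dx_i ∧ dx_j.
  coefficient of dx ∧ dy: ∂f_2/∂x - ∂f_1/∂y = ∂(-3*x^2 + y^2 - 1)/∂x - ∂(2*x*y)/∂y = -8*x
Assembling: d(omega) = (-8*x) dx ∧ dy.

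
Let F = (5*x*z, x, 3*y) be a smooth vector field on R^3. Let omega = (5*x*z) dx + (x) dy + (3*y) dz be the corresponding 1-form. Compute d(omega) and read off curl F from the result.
d(omega) = (3) dy ∧ dz + (5*x) dz ∧ dx + (1) dx ∧ dy; curl F = (3, 5*x, 1)

d omega = sum_{i<j} (∂f_j/∂x_i - ∂f_i/∂x_j) dx_i ∧ dx_j. Under the identification (dy ∧ dz, dz ∧ dx, dx ∧ dy) ↔ (e_x, e_y, e_z), the coefficients are exactly the components of curl F. Compute:
  ∂R/∂y - ∂Q/∂z = (3) - (0) = 3
  ∂P/∂z - ∂R/∂x = (5*x) - (0) = 5*x
  ∂Q/∂x - ∂P/∂y = (1) - (0) = 1.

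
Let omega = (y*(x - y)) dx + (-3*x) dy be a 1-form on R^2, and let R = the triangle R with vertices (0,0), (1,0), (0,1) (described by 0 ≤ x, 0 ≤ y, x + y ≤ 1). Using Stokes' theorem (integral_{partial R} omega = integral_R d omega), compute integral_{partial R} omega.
integral_(partial R) omega = -4/3

Stokes: integral_partial_R omega = integral_R d omega with d omega = (∂Q/∂x - ∂P/∂y) dx ∧ dy.
  ∂Q/∂x = -3
  ∂P/∂y = x - 2*y
  integrand = ∂Q/∂x - ∂P/∂y = -x + 2*y - 3.
Integrating over R: integral_0^1 integral_0^{1-x} (-x + 2*y - 3) dy dx = -4/3.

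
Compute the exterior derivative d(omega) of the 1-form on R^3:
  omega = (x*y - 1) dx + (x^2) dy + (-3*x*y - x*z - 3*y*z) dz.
d(omega) = (x) dx ∧ dy + (-3*y - z) dx ∧ dz + (-3*x - 3*z) dy ∧ dz

For a 1-form omega = sum_i f_i dx_i, the exterior derivative is
  d(omega) = sum_{i < j} (∂f_j/∂x_i - ∂f_i/∂x_j) dx_i ∧ dx_j.
  coefficient of dx ∧ dy: ∂f_2/∂x - ∂f_1/∂y = ∂(x^2)/∂x - ∂(x*y - 1)/∂y = x
  coefficient of dx ∧ dz: ∂f_3/∂x - ∂f_1/∂z = ∂(-3*x*y - x*z - 3*y*z)/∂x - ∂(x*y - 1)/∂z = -3*y - z
  coefficient of dy ∧ dz: ∂f_3/∂y - ∂f_2/∂z = ∂(-3*x*y - x*z - 3*y*z)/∂y - ∂(x^2)/∂z = -3*x - 3*z
Assembling: d(omega) = (x) dx ∧ dy + (-3*y - z) dx ∧ dz + (-3*x - 3*z) dy ∧ dz.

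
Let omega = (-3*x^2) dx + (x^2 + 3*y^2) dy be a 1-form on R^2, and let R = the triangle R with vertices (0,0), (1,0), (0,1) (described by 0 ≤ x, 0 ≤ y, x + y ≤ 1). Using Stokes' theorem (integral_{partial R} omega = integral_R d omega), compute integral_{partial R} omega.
integral_(partial R) omega = 1/3

Stokes: integral_partial_R omega = integral_R d omega with d omega = (∂Q/∂x - ∂P/∂y) dx ∧ dy.
  ∂Q/∂x = 2*x
  ∂P/∂y = 0
  integrand = ∂Q/∂x - ∂P/∂y = 2*x.
Integrating over R: integral_0^1 integral_0^{1-x} (2*x) dy dx = 1/3.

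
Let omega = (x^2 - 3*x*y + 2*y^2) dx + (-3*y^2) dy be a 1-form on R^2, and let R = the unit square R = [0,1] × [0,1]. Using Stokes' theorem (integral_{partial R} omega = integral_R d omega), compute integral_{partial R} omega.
integral_(partial R) omega = -1/2

Stokes: integral_partial_R omega = integral_R d omega with d omega = (∂Q/∂x - ∂P/∂y) dx ∧ dy.
  ∂Q/∂x = 0
  ∂P/∂y = -3*x + 4*y
  integrand = ∂Q/∂x - ∂P/∂y = 3*x - 4*y.
Integrating over R: integral_0^1 integral_0^1 (3*x - 4*y) dx dy = -1/2.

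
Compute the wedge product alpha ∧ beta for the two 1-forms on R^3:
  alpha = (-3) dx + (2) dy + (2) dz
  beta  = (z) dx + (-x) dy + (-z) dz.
alpha ∧ beta = (3*x - 2*z) dx ∧ dy + (z) dx ∧ dz + (2*x - 2*z) dy ∧ dz

Distribute the wedge, using dx_i ∧ dx_j = -dx_j ∧ dx_i and dx_i ∧ dx_i = 0. For each pair (i, j) with i < j, the coefficient of dx_i ∧ dx_j in alpha ∧ beta is (alpha_i * beta_j - alpha_j * beta_i). Collecting: alpha ∧ beta = (3*x - 2*z) dx ∧ dy + (z) dx ∧ dz + (2*x - 2*z) dy ∧ dz.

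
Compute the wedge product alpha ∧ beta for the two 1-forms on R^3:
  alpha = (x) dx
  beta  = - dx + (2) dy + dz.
alpha ∧ beta = (2*x) dx ∧ dy + (x) dx ∧ dz

Distribute the wedge, using dx_i ∧ dx_j = -dx_j ∧ dx_i and dx_i ∧ dx_i = 0. For each pair (i, j) with i < j, the coefficient of dx_i ∧ dx_j in alpha ∧ beta is (alpha_i * beta_j - alpha_j * beta_i). Collecting: alpha ∧ beta = (2*x) dx ∧ dy + (x) dx ∧ dz.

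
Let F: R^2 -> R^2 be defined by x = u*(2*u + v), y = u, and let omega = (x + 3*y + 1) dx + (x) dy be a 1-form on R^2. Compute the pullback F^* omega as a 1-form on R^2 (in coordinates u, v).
F^* omega = (8*u^3 + 6*u^2*v + 14*u^2 + u*v^2 + 4*u*v + 4*u + v) du + (u*(2*u^2 + u*v + 3*u + 1)) dv

Using F^*(f dg) = (f ∘ F) d(g ∘ F), substitute each coordinate x_i by F_i(u, v) in f_i, and replace dx_i by d F_i = (∂F_i/∂u) du + (∂F_i/∂v) dv.
  For the x component: f_1(F) = 2*u^2 + u*v + 3*u + 1; d F_1 = (4*u + v) du + (u) dv
  For the y component: f_2(F) = u*(2*u + v); d F_2 = (1) du + (0) dv
Combining and collecting du, dv coefficients:
  coeff of du: 8*u^3 + 6*u^2*v + 14*u^2 + u*v^2 + 4*u*v + 4*u + v
  coeff of dv: u*(2*u^2 + u*v + 3*u + 1)
F^* omega = (8*u^3 + 6*u^2*v + 14*u^2 + u*v^2 + 4*u*v + 4*u + v) du + (u*(2*u^2 + u*v + 3*u + 1)) dv.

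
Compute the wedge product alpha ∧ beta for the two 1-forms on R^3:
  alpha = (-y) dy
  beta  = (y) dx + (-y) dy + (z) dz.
alpha ∧ beta = (y^2) dx ∧ dy + (-y*z) dy ∧ dz

Distribute the wedge, using dx_i ∧ dx_j = -dx_j ∧ dx_i and dx_i ∧ dx_i = 0. For each pair (i, j) with i < j, the coefficient of dx_i ∧ dx_j in alpha ∧ beta is (alpha_i * beta_j - alpha_j * beta_i). Collecting: alpha ∧ beta = (y^2) dx ∧ dy + (-y*z) dy ∧ dz.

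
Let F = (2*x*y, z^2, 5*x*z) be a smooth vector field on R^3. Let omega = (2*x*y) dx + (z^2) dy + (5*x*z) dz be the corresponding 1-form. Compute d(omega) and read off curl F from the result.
d(omega) = (-2*z) dy ∧ dz + (-5*z) dz ∧ dx + (-2*x) dx ∧ dy; curl F = (-2*z, -5*z, -2*x)

d omega = sum_{i<j} (∂f_j/∂x_i - ∂f_i/∂x_j) dx_i ∧ dx_j. Under the identification (dy ∧ dz, dz ∧ dx, dx ∧ dy) ↔ (e_x, e_y, e_z), the coefficients are exactly the components of curl F. Compute:
  ∂R/∂y - ∂Q/∂z = (0) - (2*z) = -2*z
  ∂P/∂z - ∂R/∂x = (0) - (5*z) = -5*z
  ∂Q/∂x - ∂P/∂y = (0) - (2*x) = -2*x.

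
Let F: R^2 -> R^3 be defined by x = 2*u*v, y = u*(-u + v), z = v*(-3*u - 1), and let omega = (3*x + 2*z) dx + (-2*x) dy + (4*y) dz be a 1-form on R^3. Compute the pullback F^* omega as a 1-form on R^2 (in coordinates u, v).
F^* omega = (4*v*(5*u^2 - 4*u*v - v)) du + (4*u*(3*u^2 - 4*u*v + u - 2*v)) dv

Using F^*(f dg) = (f ∘ F) d(g ∘ F), substitute each coordinate x_i by F_i(u, v) in f_i, and replace dx_i by d F_i = (∂F_i/∂u) du + (∂F_i/∂v) dv.
  For the x component: f_1(F) = -2*v; d F_1 = (2*v) du + (2*u) dv
  For the y component: f_2(F) = -4*u*v; d F_2 = (-2*u + v) du + (u) dv
  For the z component: f_3(F) = 4*u*(-u + v); d F_3 = (-3*v) du + (-3*u - 1) dv
Combining and collecting du, dv coefficients:
  coeff of du: 4*v*(5*u^2 - 4*u*v - v)
  coeff of dv: 4*u*(3*u^2 - 4*u*v + u - 2*v)
F^* omega = (4*v*(5*u^2 - 4*u*v - v)) du + (4*u*(3*u^2 - 4*u*v + u - 2*v)) dv.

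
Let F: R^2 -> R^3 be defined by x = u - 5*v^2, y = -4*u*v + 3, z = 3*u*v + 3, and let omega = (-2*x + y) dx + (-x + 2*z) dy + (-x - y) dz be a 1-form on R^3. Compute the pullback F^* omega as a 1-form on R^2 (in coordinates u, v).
F^* omega = (-12*u*v^2 - 3*u*v - 2*u - 5*v^3 + 10*v^2 - 33*v + 3) du + (-12*u^2*v + u^2 + 35*u*v^2 + 20*u*v - 33*u - 100*v^3 - 30*v) dv

Using F^*(f dg) = (f ∘ F) d(g ∘ F), substitute each coordinate x_i by F_i(u, v) in f_i, and replace dx_i by d F_i = (∂F_i/∂u) du + (∂F_i/∂v) dv.
  For the x component: f_1(F) = -4*u*v - 2*u + 10*v^2 + 3; d F_1 = (1) du + (-10*v) dv
  For the y component: f_2(F) = 6*u*v - u + 5*v^2 + 6; d F_2 = (-4*v) du + (-4*u) dv
  For the z component: f_3(F) = 4*u*v - u + 5*v^2 - 3; d F_3 = (3*v) du + (3*u) dv
Combining and collecting du, dv coefficients:
  coeff of du: -12*u*v^2 - 3*u*v - 2*u - 5*v^3 + 10*v^2 - 33*v + 3
  coeff of dv: -12*u^2*v + u^2 + 35*u*v^2 + 20*u*v - 33*u - 100*v^3 - 30*v
F^* omega = (-12*u*v^2 - 3*u*v - 2*u - 5*v^3 + 10*v^2 - 33*v + 3) du + (-12*u^2*v + u^2 + 35*u*v^2 + 20*u*v - 33*u - 100*v^3 - 30*v) dv.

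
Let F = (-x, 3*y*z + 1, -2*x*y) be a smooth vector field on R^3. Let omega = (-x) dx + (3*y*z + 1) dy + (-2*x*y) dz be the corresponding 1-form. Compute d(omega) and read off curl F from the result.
d(omega) = (-2*x - 3*y) dy ∧ dz + (2*y) dz ∧ dx + (0) dx ∧ dy; curl F = (-2*x - 3*y, 2*y, 0)

d omega = sum_{i<j} (∂f_j/∂x_i - ∂f_i/∂x_j) dx_i ∧ dx_j. Under the identification (dy ∧ dz, dz ∧ dx, dx ∧ dy) ↔ (e_x, e_y, e_z), the coefficients are exactly the components of curl F. Compute:
  ∂R/∂y - ∂Q/∂z = (-2*x) - (3*y) = -2*x - 3*y
  ∂P/∂z - ∂R/∂x = (0) - (-2*y) = 2*y
  ∂Q/∂x - ∂P/∂y = (0) - (0) = 0.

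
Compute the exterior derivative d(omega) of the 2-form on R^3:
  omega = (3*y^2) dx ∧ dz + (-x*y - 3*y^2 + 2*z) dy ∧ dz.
d(omega) = (-7*y) dx ∧ dy ∧ dz

For a 2-form omega = sum_{i<j} g_{ij} dx_i ∧ dx_j, the exterior derivative is
  d(omega) = sum_{i<j} d(g_{ij}) ∧ dx_i ∧ dx_j = sum_{i<j, k} (∂g_{ij}/∂x_k) dx_k ∧ dx_i ∧ dx_j.
Expand each term, using dx_k ∧ dx_i ∧ dx_j = sgn(permutation) dx_{(a)} ∧ dx_{(b)} ∧ dx_{(c)} with (a < b < c) sorted:
  d(3*y^2) includes (∂/∂y)(3*y^2) dy = (6*y) dy, which multiplied by dx ∧ dz gives (-6*y) dx ∧ dy ∧ dz
  d(-x*y - 3*y^2 + 2*z) includes (∂/∂x)(-x*y - 3*y^2 + 2*z) dx = (-y) dx, which multiplied by dy ∧ dz gives (-y) dx ∧ dy ∧ dz
Collecting like 3-forms: d(omega) = (-7*y) dx ∧ dy ∧ dz.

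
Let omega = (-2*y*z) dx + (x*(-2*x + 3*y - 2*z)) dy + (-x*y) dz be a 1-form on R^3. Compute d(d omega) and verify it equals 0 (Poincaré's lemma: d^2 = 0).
d(d omega) = 0

Step 1: d omega = sum_{i<j} (∂f_j/∂x_i - ∂f_i/∂x_j) dx_i ∧ dx_j:
  coeff of dx ∧ dy: -4*x + 3*y
  coeff of dx ∧ dz: y
  coeff of dy ∧ dz: x
Step 2: Apply d again to each 2-form coefficient. The only possible 3-form in R^3 is dx ∧ dy ∧ dz, with coefficient
  ∂(coeff of dy∧dz)/∂x - ∂(coeff of dx∧dz)/∂y + ∂(coeff of dx∧dy)/∂z
  = ∂/∂x (x) - ∂/∂y (y) + ∂/∂z (-4*x + 3*y).
Each of these terms simplifies to sums of mixed partials that cancel in pairs. The result is 0 (by equality of mixed partials for smooth functions — Schwarz / Clairaut).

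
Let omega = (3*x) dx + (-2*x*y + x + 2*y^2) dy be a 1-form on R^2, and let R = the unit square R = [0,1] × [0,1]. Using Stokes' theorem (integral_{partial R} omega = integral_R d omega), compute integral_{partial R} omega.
integral_(partial R) omega = 0

Stokes: integral_partial_R omega = integral_R d omega with d omega = (∂Q/∂x - ∂P/∂y) dx ∧ dy.
  ∂Q/∂x = 1 - 2*y
  ∂P/∂y = 0
  integrand = ∂Q/∂x - ∂P/∂y = 1 - 2*y.
Integrating over R: integral_0^1 integral_0^1 (1 - 2*y) dx dy = 0.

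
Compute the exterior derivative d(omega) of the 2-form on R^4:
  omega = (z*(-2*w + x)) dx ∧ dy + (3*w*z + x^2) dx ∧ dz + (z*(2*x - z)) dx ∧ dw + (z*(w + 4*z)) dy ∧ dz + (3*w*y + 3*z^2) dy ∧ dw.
d(omega) = (-2*w + x) dx ∧ dy ∧ dz + (-2*z) dx ∧ dy ∧ dw + (-2*x + 5*z) dx ∧ dz ∧ dw + (-5*z) dy ∧ dz ∧ dw

For a 2-form omega = sum_{i<j} g_{ij} dx_i ∧ dx_j, the exterior derivative is
  d(omega) = sum_{i<j} d(g_{ij}) ∧ dx_i ∧ dx_j = sum_{i<j, k} (∂g_{ij}/∂x_k) dx_k ∧ dx_i ∧ dx_j.
Expand each term, using dx_k ∧ dx_i ∧ dx_j = sgn(permutation) dx_{(a)} ∧ dx_{(b)} ∧ dx_{(c)} with (a < b < c) sorted:
  d(z*(-2*w + x)) includes (∂/∂z)(z*(-2*w + x)) dz = (-2*w + x) dz, which multiplied by dx ∧ dy gives (-2*w + x) dx ∧ dy ∧ dz
  d(z*(-2*w + x)) includes (∂/∂w)(z*(-2*w + x)) dw = (-2*z) dw, which multiplied by dx ∧ dy gives (-2*z) dx ∧ dy ∧ dw
  d(3*w*z + x^2) includes (∂/∂w)(3*w*z + x^2) dw = (3*z) dw, which multiplied by dx ∧ dz gives (3*z) dx ∧ dz ∧ dw
  d(z*(2*x - z)) includes (∂/∂z)(z*(2*x - z)) dz = (2*x - 2*z) dz, which multiplied by dx ∧ dw gives (-2*x + 2*z) dx ∧ dz ∧ dw
  d(z*(w + 4*z)) includes (∂/∂w)(z*(w + 4*z)) dw = (z) dw, which multiplied by dy ∧ dz gives (z) dy ∧ dz ∧ dw
  d(3*w*y + 3*z^2) includes (∂/∂z)(3*w*y + 3*z^2) dz = (6*z) dz, which multiplied by dy ∧ dw gives (-6*z) dy ∧ dz ∧ dw
Collecting like 3-forms: d(omega) = (-2*w + x) dx ∧ dy ∧ dz + (-2*z) dx ∧ dy ∧ dw + (-2*x + 5*z) dx ∧ dz ∧ dw + (-5*z) dy ∧ dz ∧ dw.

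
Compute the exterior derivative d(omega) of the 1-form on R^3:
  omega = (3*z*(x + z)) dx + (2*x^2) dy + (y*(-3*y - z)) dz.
d(omega) = (4*x) dx ∧ dy + (-3*x - 6*z) dx ∧ dz + (-6*y - z) dy ∧ dz

For a 1-form omega = sum_i f_i dx_i, the exterior derivative is
  d(omega) = sum_{i < j} (∂f_j/∂x_i - ∂f_i/∂x_j) dx_i ∧ dx_j.
  coefficient of dx ∧ dy: ∂f_2/∂x - ∂f_1/∂y = ∂(2*x^2)/∂x - ∂(3*z*(x + z))/∂y = 4*x
  coefficient of dx ∧ dz: ∂f_3/∂x - ∂f_1/∂z = ∂(y*(-3*y - z))/∂x - ∂(3*z*(x + z))/∂z = -3*x - 6*z
  coefficient of dy ∧ dz: ∂f_3/∂y - ∂f_2/∂z = ∂(y*(-3*y - z))/∂y - ∂(2*x^2)/∂z = -6*y - z
Assembling: d(omega) = (4*x) dx ∧ dy + (-3*x - 6*z) dx ∧ dz + (-6*y - z) dy ∧ dz.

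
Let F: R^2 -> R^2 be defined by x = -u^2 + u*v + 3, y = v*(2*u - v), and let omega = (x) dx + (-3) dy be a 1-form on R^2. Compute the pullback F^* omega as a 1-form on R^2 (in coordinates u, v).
F^* omega = (2*u^3 - 3*u^2*v + u*v^2 - 6*u - 3*v) du + (-u^3 + u^2*v - 3*u + 6*v) dv

Using F^*(f dg) = (f ∘ F) d(g ∘ F), substitute each coordinate x_i by F_i(u, v) in f_i, and replace dx_i by d F_i = (∂F_i/∂u) du + (∂F_i/∂v) dv.
  For the x component: f_1(F) = -u^2 + u*v + 3; d F_1 = (-2*u + v) du + (u) dv
  For the y component: f_2(F) = -3; d F_2 = (2*v) du + (2*u - 2*v) dv
Combining and collecting du, dv coefficients:
  coeff of du: 2*u^3 - 3*u^2*v + u*v^2 - 6*u - 3*v
  coeff of dv: -u^3 + u^2*v - 3*u + 6*v
F^* omega = (2*u^3 - 3*u^2*v + u*v^2 - 6*u - 3*v) du + (-u^3 + u^2*v - 3*u + 6*v) dv.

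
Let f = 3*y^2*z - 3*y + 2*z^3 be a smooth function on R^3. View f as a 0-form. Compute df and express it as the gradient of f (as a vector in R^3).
df = (0) dx + (6*y*z - 3) dy + (3*y^2 + 6*z^2) dz; grad f = (0, 6*y*z - 3, 3*y^2 + 6*z^2)

For a 0-form f, d f = (∂f/∂x) dx + (∂f/∂y) dy + (∂f/∂z) dz. The components of the vector representation are exactly the entries of grad f in Cartesian coordinates:
  ∂f/∂x = 0
  ∂f/∂y = 6*y*z - 3
  ∂f/∂z = 3*y^2 + 6*z^2.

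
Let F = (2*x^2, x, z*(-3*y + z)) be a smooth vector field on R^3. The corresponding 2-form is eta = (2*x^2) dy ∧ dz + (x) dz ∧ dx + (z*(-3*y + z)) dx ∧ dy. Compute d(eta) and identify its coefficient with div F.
d(eta) = (4*x - 3*y + 2*z) dx ∧ dy ∧ dz; div F = 4*x - 3*y + 2*z

For a 2-form in R^3 of the form above, applying d gives a 3-form with coefficient ∂P/∂x + ∂Q/∂y + ∂R/∂z:
  ∂P/∂x = 4*x
  ∂Q/∂y = 0
  ∂R/∂z = -3*y + 2*z
Sum = 4*x - 3*y + 2*z, which is exactly div F.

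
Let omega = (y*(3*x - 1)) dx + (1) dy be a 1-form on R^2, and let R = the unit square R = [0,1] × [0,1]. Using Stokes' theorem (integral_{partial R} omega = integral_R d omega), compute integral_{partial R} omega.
integral_(partial R) omega = -1/2

Stokes: integral_partial_R omega = integral_R d omega with d omega = (∂Q/∂x - ∂P/∂y) dx ∧ dy.
  ∂Q/∂x = 0
  ∂P/∂y = 3*x - 1
  integrand = ∂Q/∂x - ∂P/∂y = 1 - 3*x.
Integrating over R: integral_0^1 integral_0^1 (1 - 3*x) dx dy = -1/2.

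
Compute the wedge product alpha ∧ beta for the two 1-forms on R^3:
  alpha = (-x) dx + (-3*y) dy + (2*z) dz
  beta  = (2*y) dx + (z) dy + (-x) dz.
alpha ∧ beta = (-x*z + 6*y^2) dx ∧ dy + (x^2 - 4*y*z) dx ∧ dz + (3*x*y - 2*z^2) dy ∧ dz

Distribute the wedge, using dx_i ∧ dx_j = -dx_j ∧ dx_i and dx_i ∧ dx_i = 0. For each pair (i, j) with i < j, the coefficient of dx_i ∧ dx_j in alpha ∧ beta is (alpha_i * beta_j - alpha_j * beta_i). Collecting: alpha ∧ beta = (-x*z + 6*y^2) dx ∧ dy + (x^2 - 4*y*z) dx ∧ dz + (3*x*y - 2*z^2) dy ∧ dz.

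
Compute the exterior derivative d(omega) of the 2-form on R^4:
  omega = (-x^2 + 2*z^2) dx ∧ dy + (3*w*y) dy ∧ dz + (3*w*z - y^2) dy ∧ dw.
d(omega) = (4*z) dx ∧ dy ∧ dz + (-3*w + 3*y) dy ∧ dz ∧ dw

For a 2-form omega = sum_{i<j} g_{ij} dx_i ∧ dx_j, the exterior derivative is
  d(omega) = sum_{i<j} d(g_{ij}) ∧ dx_i ∧ dx_j = sum_{i<j, k} (∂g_{ij}/∂x_k) dx_k ∧ dx_i ∧ dx_j.
Expand each term, using dx_k ∧ dx_i ∧ dx_j = sgn(permutation) dx_{(a)} ∧ dx_{(b)} ∧ dx_{(c)} with (a < b < c) sorted:
  d(-x^2 + 2*z^2) includes (∂/∂z)(-x^2 + 2*z^2) dz = (4*z) dz, which multiplied by dx ∧ dy gives (4*z) dx ∧ dy ∧ dz
  d(3*w*y) includes (∂/∂w)(3*w*y) dw = (3*y) dw, which multiplied by dy ∧ dz gives (3*y) dy ∧ dz ∧ dw
  d(3*w*z - y^2) includes (∂/∂z)(3*w*z - y^2) dz = (3*w) dz, which multiplied by dy ∧ dw gives (-3*w) dy ∧ dz ∧ dw
Collecting like 3-forms: d(omega) = (4*z) dx ∧ dy ∧ dz + (-3*w + 3*y) dy ∧ dz ∧ dw.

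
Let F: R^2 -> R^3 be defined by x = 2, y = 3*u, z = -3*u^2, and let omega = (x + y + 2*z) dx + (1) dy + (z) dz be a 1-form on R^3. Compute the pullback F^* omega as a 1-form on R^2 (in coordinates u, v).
F^* omega = (18*u^3 + 3) du

Using F^*(f dg) = (f ∘ F) d(g ∘ F), substitute each coordinate x_i by F_i(u, v) in f_i, and replace dx_i by d F_i = (∂F_i/∂u) du + (∂F_i/∂v) dv.
  For the x component: f_1(F) = -6*u^2 + 3*u + 2; d F_1 = (0) du + (0) dv
  For the y component: f_2(F) = 1; d F_2 = (3) du + (0) dv
  For the z component: f_3(F) = -3*u^2; d F_3 = (-6*u) du + (0) dv
Combining and collecting du, dv coefficients:
  coeff of du: 18*u^3 + 3
  coeff of dv: 0
F^* omega = (18*u^3 + 3) du.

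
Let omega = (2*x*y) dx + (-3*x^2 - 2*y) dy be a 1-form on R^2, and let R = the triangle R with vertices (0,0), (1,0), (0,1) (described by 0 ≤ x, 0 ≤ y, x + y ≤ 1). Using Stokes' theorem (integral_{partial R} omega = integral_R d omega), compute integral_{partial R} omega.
integral_(partial R) omega = -4/3

Stokes: integral_partial_R omega = integral_R d omega with d omega = (∂Q/∂x - ∂P/∂y) dx ∧ dy.
  ∂Q/∂x = -6*x
  ∂P/∂y = 2*x
  integrand = ∂Q/∂x - ∂P/∂y = -8*x.
Integrating over R: integral_0^1 integral_0^{1-x} (-8*x) dy dx = -4/3.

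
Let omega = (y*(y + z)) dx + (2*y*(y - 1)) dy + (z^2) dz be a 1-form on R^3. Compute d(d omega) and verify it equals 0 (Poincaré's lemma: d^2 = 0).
d(d omega) = 0

Step 1: d omega = sum_{i<j} (∂f_j/∂x_i - ∂f_i/∂x_j) dx_i ∧ dx_j:
  coeff of dx ∧ dy: -2*y - z
  coeff of dx ∧ dz: -y
  coeff of dy ∧ dz: 0
Step 2: Apply d again to each 2-form coefficient. The only possible 3-form in R^3 is dx ∧ dy ∧ dz, with coefficient
  ∂(coeff of dy∧dz)/∂x - ∂(coeff of dx∧dz)/∂y + ∂(coeff of dx∧dy)/∂z
  = ∂/∂x (0) - ∂/∂y (-y) + ∂/∂z (-2*y - z).
Each of these terms simplifies to sums of mixed partials that cancel in pairs. The result is 0 (by equality of mixed partials for smooth functions — Schwarz / Clairaut).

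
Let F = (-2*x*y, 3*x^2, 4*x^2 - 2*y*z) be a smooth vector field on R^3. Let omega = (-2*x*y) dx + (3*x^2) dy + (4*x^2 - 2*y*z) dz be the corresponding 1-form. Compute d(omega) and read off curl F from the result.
d(omega) = (-2*z) dy ∧ dz + (-8*x) dz ∧ dx + (8*x) dx ∧ dy; curl F = (-2*z, -8*x, 8*x)

d omega = sum_{i<j} (∂f_j/∂x_i - ∂f_i/∂x_j) dx_i ∧ dx_j. Under the identification (dy ∧ dz, dz ∧ dx, dx ∧ dy) ↔ (e_x, e_y, e_z), the coefficients are exactly the components of curl F. Compute:
  ∂R/∂y - ∂Q/∂z = (-2*z) - (0) = -2*z
  ∂P/∂z - ∂R/∂x = (0) - (8*x) = -8*x
  ∂Q/∂x - ∂P/∂y = (6*x) - (-2*x) = 8*x.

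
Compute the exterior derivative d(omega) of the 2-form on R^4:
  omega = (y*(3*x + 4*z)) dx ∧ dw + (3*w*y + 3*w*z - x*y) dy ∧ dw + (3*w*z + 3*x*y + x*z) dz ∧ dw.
d(omega) = (-3*x - y - 4*z) dx ∧ dy ∧ dw + (-y + z) dx ∧ dz ∧ dw + (-3*w + 3*x) dy ∧ dz ∧ dw

For a 2-form omega = sum_{i<j} g_{ij} dx_i ∧ dx_j, the exterior derivative is
  d(omega) = sum_{i<j} d(g_{ij}) ∧ dx_i ∧ dx_j = sum_{i<j, k} (∂g_{ij}/∂x_k) dx_k ∧ dx_i ∧ dx_j.
Expand each term, using dx_k ∧ dx_i ∧ dx_j = sgn(permutation) dx_{(a)} ∧ dx_{(b)} ∧ dx_{(c)} with (a < b < c) sorted:
  d(y*(3*x + 4*z)) includes (∂/∂y)(y*(3*x + 4*z)) dy = (3*x + 4*z) dy, which multiplied by dx ∧ dw gives (-3*x - 4*z) dx ∧ dy ∧ dw
  d(y*(3*x + 4*z)) includes (∂/∂z)(y*(3*x + 4*z)) dz = (4*y) dz, which multiplied by dx ∧ dw gives (-4*y) dx ∧ dz ∧ dw
  d(3*w*y + 3*w*z - x*y) includes (∂/∂x)(3*w*y + 3*w*z - x*y) dx = (-y) dx, which multiplied by dy ∧ dw gives (-y) dx ∧ dy ∧ dw
  d(3*w*y + 3*w*z - x*y) includes (∂/∂z)(3*w*y + 3*w*z - x*y) dz = (3*w) dz, which multiplied by dy ∧ dw gives (-3*w) dy ∧ dz ∧ dw
  d(3*w*z + 3*x*y + x*z) includes (∂/∂x)(3*w*z + 3*x*y + x*z) dx = (3*y + z) dx, which multiplied by dz ∧ dw gives (3*y + z) dx ∧ dz ∧ dw
  d(3*w*z + 3*x*y + x*z) includes (∂/∂y)(3*w*z + 3*x*y + x*z) dy = (3*x) dy, which multiplied by dz ∧ dw gives (3*x) dy ∧ dz ∧ dw
Collecting like 3-forms: d(omega) = (-3*x - y - 4*z) dx ∧ dy ∧ dw + (-y + z) dx ∧ dz ∧ dw + (-3*w + 3*x) dy ∧ dz ∧ dw.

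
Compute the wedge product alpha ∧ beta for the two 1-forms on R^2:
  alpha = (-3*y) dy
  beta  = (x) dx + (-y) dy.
alpha ∧ beta = (3*x*y) dx ∧ dy

Distribute the wedge, using dx_i ∧ dx_j = -dx_j ∧ dx_i and dx_i ∧ dx_i = 0. For each pair (i, j) with i < j, the coefficient of dx_i ∧ dx_j in alpha ∧ beta is (alpha_i * beta_j - alpha_j * beta_i). Collecting: alpha ∧ beta = (3*x*y) dx ∧ dy.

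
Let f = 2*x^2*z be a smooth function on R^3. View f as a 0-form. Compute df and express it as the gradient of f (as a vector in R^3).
df = (4*x*z) dx + (0) dy + (2*x^2) dz; grad f = (4*x*z, 0, 2*x^2)

For a 0-form f, d f = (∂f/∂x) dx + (∂f/∂y) dy + (∂f/∂z) dz. The components of the vector representation are exactly the entries of grad f in Cartesian coordinates:
  ∂f/∂x = 4*x*z
  ∂f/∂y = 0
  ∂f/∂z = 2*x^2.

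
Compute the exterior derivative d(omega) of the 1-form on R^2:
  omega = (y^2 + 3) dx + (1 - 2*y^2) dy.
d(omega) = (-2*y) dx ∧ dy

For a 1-form omega = sum_i f_i dx_i, the exterior derivative is
  d(omega) = sum_{i < j} (∂f_j/∂x_i - ∂f_i/∂x_j) dx_i ∧ dx_j.
  coefficient of dx ∧ dy: ∂f_2/∂x - ∂f_1/∂y = ∂(1 - 2*y^2)/∂x - ∂(y^2 + 3)/∂y = -2*y
Assembling: d(omega) = (-2*y) dx ∧ dy.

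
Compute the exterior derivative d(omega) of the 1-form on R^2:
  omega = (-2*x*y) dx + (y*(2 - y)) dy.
d(omega) = (2*x) dx ∧ dy

For a 1-form omega = sum_i f_i dx_i, the exterior derivative is
  d(omega) = sum_{i < j} (∂f_j/∂x_i - ∂f_i/∂x_j) dx_i ∧ dx_j.
  coefficient of dx ∧ dy: ∂f_2/∂x - ∂f_1/∂y = ∂(y*(2 - y))/∂x - ∂(-2*x*y)/∂y = 2*x
Assembling: d(omega) = (2*x) dx ∧ dy.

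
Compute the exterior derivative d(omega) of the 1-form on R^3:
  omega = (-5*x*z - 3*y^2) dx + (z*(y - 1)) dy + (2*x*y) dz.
d(omega) = (6*y) dx ∧ dy + (5*x + 2*y) dx ∧ dz + (2*x - y + 1) dy ∧ dz

For a 1-form omega = sum_i f_i dx_i, the exterior derivative is
  d(omega) = sum_{i < j} (∂f_j/∂x_i - ∂f_i/∂x_j) dx_i ∧ dx_j.
  coefficient of dx ∧ dy: ∂f_2/∂x - ∂f_1/∂y = ∂(z*(y - 1))/∂x - ∂(-5*x*z - 3*y^2)/∂y = 6*y
  coefficient of dx ∧ dz: ∂f_3/∂x - ∂f_1/∂z = ∂(2*x*y)/∂x - ∂(-5*x*z - 3*y^2)/∂z = 5*x + 2*y
  coefficient of dy ∧ dz: ∂f_3/∂y - ∂f_2/∂z = ∂(2*x*y)/∂y - ∂(z*(y - 1))/∂z = 2*x - y + 1
Assembling: d(omega) = (6*y) dx ∧ dy + (5*x + 2*y) dx ∧ dz + (2*x - y + 1) dy ∧ dz.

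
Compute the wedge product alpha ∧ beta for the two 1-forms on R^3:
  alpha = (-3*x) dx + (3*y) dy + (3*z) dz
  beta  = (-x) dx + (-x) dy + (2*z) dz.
alpha ∧ beta = (3*x*(x + y)) dx ∧ dy + (-3*x*z) dx ∧ dz + (3*z*(x + 2*y)) dy ∧ dz

Distribute the wedge, using dx_i ∧ dx_j = -dx_j ∧ dx_i and dx_i ∧ dx_i = 0. For each pair (i, j) with i < j, the coefficient of dx_i ∧ dx_j in alpha ∧ beta is (alpha_i * beta_j - alpha_j * beta_i). Collecting: alpha ∧ beta = (3*x*(x + y)) dx ∧ dy + (-3*x*z) dx ∧ dz + (3*z*(x + 2*y)) dy ∧ dz.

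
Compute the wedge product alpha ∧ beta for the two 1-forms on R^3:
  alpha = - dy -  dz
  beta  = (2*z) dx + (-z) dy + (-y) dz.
alpha ∧ beta = (2*z) dx ∧ dy + (y - z) dy ∧ dz + (2*z) dx ∧ dz

Distribute the wedge, using dx_i ∧ dx_j = -dx_j ∧ dx_i and dx_i ∧ dx_i = 0. For each pair (i, j) with i < j, the coefficient of dx_i ∧ dx_j in alpha ∧ beta is (alpha_i * beta_j - alpha_j * beta_i). Collecting: alpha ∧ beta = (2*z) dx ∧ dy + (y - z) dy ∧ dz + (2*z) dx ∧ dz.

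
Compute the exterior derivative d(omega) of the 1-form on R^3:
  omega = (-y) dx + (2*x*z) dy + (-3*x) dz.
d(omega) = (2*z + 1) dx ∧ dy + (-3) dx ∧ dz + (-2*x) dy ∧ dz

For a 1-form omega = sum_i f_i dx_i, the exterior derivative is
  d(omega) = sum_{i < j} (∂f_j/∂x_i - ∂f_i/∂x_j) dx_i ∧ dx_j.
  coefficient of dx ∧ dy: ∂f_2/∂x - ∂f_1/∂y = ∂(2*x*z)/∂x - ∂(-y)/∂y = 2*z + 1
  coefficient of dx ∧ dz: ∂f_3/∂x - ∂f_1/∂z = ∂(-3*x)/∂x - ∂(-y)/∂z = -3
  coefficient of dy ∧ dz: ∂f_3/∂y - ∂f_2/∂z = ∂(-3*x)/∂y - ∂(2*x*z)/∂z = -2*x
Assembling: d(omega) = (2*z + 1) dx ∧ dy + (-3) dx ∧ dz + (-2*x) dy ∧ dz.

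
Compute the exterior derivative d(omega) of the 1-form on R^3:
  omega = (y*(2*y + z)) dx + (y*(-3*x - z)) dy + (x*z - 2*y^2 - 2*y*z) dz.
d(omega) = (-7*y - z) dx ∧ dy + (-y + z) dx ∧ dz + (-3*y - 2*z) dy ∧ dz

For a 1-form omega = sum_i f_i dx_i, the exterior derivative is
  d(omega) = sum_{i < j} (∂f_j/∂x_i - ∂f_i/∂x_j) dx_i ∧ dx_j.
  coefficient of dx ∧ dy: ∂f_2/∂x - ∂f_1/∂y = ∂(y*(-3*x - z))/∂x - ∂(y*(2*y + z))/∂y = -7*y - z
  coefficient of dx ∧ dz: ∂f_3/∂x - ∂f_1/∂z = ∂(x*z - 2*y^2 - 2*y*z)/∂x - ∂(y*(2*y + z))/∂z = -y + z
  coefficient of dy ∧ dz: ∂f_3/∂y - ∂f_2/∂z = ∂(x*z - 2*y^2 - 2*y*z)/∂y - ∂(y*(-3*x - z))/∂z = -3*y - 2*z
Assembling: d(omega) = (-7*y - z) dx ∧ dy + (-y + z) dx ∧ dz + (-3*y - 2*z) dy ∧ dz.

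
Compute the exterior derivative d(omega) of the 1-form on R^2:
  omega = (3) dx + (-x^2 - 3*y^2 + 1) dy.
d(omega) = (-2*x) dx ∧ dy

For a 1-form omega = sum_i f_i dx_i, the exterior derivative is
  d(omega) = sum_{i < j} (∂f_j/∂x_i - ∂f_i/∂x_j) dx_i ∧ dx_j.
  coefficient of dx ∧ dy: ∂f_2/∂x - ∂f_1/∂y = ∂(-x^2 - 3*y^2 + 1)/∂x - ∂(3)/∂y = -2*x
Assembling: d(omega) = (-2*x) dx ∧ dy.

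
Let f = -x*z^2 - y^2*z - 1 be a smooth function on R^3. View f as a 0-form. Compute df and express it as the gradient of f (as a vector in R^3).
df = (-z^2) dx + (-2*y*z) dy + (-2*x*z - y^2) dz; grad f = (-z^2, -2*y*z, -2*x*z - y^2)

For a 0-form f, d f = (∂f/∂x) dx + (∂f/∂y) dy + (∂f/∂z) dz. The components of the vector representation are exactly the entries of grad f in Cartesian coordinates:
  ∂f/∂x = -z^2
  ∂f/∂y = -2*y*z
  ∂f/∂z = -2*x*z - y^2.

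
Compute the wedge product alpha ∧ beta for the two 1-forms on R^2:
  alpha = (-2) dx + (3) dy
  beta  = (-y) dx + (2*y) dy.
alpha ∧ beta = (-y) dx ∧ dy

Distribute the wedge, using dx_i ∧ dx_j = -dx_j ∧ dx_i and dx_i ∧ dx_i = 0. For each pair (i, j) with i < j, the coefficient of dx_i ∧ dx_j in alpha ∧ beta is (alpha_i * beta_j - alpha_j * beta_i). Collecting: alpha ∧ beta = (-y) dx ∧ dy.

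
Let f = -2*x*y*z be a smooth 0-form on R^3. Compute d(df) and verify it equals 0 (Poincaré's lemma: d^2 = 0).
d(df) = 0

Step 1: df = sum_i (∂f/∂x_i) dx_i = (-2*y*z) dx + (-2*x*z) dy + (-2*x*y) dz.
Step 2: Apply d again. Using the 1-form formula, the coefficient of dx ∧ dy in d(df) is ∂^2 f/∂x ∂y - ∂^2 f/∂y ∂x = (-2*z) - (-2*z) = 0 (equality of mixed partials for smooth f).
Similarly for dx ∧ dz and dy ∧ dz — all coefficients vanish. So d(df) = 0.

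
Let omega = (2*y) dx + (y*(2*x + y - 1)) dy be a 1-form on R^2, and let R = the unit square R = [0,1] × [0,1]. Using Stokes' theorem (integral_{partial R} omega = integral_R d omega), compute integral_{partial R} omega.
integral_(partial R) omega = -1

Stokes: integral_partial_R omega = integral_R d omega with d omega = (∂Q/∂x - ∂P/∂y) dx ∧ dy.
  ∂Q/∂x = 2*y
  ∂P/∂y = 2
  integrand = ∂Q/∂x - ∂P/∂y = 2*y - 2.
Integrating over R: integral_0^1 integral_0^1 (2*y - 2) dx dy = -1.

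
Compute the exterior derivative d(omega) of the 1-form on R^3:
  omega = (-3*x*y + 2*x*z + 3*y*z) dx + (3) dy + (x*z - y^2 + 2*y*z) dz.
d(omega) = (3*x - 3*z) dx ∧ dy + (-2*x - 3*y + z) dx ∧ dz + (-2*y + 2*z) dy ∧ dz

For a 1-form omega = sum_i f_i dx_i, the exterior derivative is
  d(omega) = sum_{i < j} (∂f_j/∂x_i - ∂f_i/∂x_j) dx_i ∧ dx_j.
  coefficient of dx ∧ dy: ∂f_2/∂x - ∂f_1/∂y = ∂(3)/∂x - ∂(-3*x*y + 2*x*z + 3*y*z)/∂y = 3*x - 3*z
  coefficient of dx ∧ dz: ∂f_3/∂x - ∂f_1/∂z = ∂(x*z - y^2 + 2*y*z)/∂x - ∂(-3*x*y + 2*x*z + 3*y*z)/∂z = -2*x - 3*y + z
  coefficient of dy ∧ dz: ∂f_3/∂y - ∂f_2/∂z = ∂(x*z - y^2 + 2*y*z)/∂y - ∂(3)/∂z = -2*y + 2*z
Assembling: d(omega) = (3*x - 3*z) dx ∧ dy + (-2*x - 3*y + z) dx ∧ dz + (-2*y + 2*z) dy ∧ dz.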